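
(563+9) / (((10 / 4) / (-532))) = -608608 / 5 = -121721.60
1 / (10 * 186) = 1 / 1860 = 0.00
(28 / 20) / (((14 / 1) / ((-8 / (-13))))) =4 / 65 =0.06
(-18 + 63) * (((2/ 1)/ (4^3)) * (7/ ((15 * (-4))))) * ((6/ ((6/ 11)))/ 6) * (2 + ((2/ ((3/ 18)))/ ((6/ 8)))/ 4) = -231/ 128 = -1.80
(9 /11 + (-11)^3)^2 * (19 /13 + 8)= 26333737152 /1573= 16741091.64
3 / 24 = 0.12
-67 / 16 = -4.19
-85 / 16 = -5.31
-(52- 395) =343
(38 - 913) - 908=-1783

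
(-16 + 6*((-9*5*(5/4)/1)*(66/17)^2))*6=-8848644/289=-30618.15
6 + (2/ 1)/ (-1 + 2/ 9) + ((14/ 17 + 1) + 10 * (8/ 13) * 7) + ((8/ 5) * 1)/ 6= 1127663/ 23205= 48.60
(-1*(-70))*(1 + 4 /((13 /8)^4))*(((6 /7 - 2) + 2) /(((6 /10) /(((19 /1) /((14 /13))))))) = 42697750 /15379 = 2776.37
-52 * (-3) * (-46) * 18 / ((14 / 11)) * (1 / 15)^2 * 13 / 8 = -128271 / 175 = -732.98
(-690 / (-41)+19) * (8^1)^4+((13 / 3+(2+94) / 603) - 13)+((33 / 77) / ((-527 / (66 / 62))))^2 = 5271959531392450025 / 35925213480107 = 146748.18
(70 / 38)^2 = 1225 / 361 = 3.39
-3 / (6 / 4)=-2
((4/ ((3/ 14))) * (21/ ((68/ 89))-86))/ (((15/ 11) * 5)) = -612766/ 3825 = -160.20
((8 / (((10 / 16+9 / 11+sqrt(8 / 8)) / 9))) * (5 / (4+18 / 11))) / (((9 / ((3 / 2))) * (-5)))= -5808 / 6665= -0.87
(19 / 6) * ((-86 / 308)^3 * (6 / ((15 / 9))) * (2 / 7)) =-4531899 / 63914620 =-0.07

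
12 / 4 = 3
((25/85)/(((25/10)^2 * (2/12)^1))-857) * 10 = -145642/17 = -8567.18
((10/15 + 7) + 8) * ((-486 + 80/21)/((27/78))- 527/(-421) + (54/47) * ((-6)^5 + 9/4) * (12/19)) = -499710541459/4535433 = -110179.24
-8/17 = -0.47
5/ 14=0.36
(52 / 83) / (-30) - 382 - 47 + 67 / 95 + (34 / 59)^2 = -35241471506 / 82343055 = -427.98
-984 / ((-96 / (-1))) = -41 / 4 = -10.25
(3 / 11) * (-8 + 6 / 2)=-15 / 11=-1.36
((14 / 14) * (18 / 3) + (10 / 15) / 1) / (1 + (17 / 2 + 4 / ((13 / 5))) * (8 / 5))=1300 / 3327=0.39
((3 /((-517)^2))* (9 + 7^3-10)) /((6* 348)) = 57 /31005524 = 0.00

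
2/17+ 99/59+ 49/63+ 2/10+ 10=576527/45135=12.77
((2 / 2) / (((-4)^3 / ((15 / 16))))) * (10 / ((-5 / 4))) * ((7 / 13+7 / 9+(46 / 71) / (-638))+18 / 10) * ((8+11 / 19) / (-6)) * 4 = -840991817 / 402789816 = -2.09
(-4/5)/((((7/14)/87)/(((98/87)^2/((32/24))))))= -19208/145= -132.47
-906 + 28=-878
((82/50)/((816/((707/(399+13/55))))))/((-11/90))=-86961/2986288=-0.03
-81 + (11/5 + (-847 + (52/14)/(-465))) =-925.81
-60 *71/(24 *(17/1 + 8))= -71/10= -7.10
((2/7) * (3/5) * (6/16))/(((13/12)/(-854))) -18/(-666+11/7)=-15312204/302315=-50.65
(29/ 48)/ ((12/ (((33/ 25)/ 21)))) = 319/ 100800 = 0.00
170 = 170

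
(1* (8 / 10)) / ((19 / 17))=68 / 95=0.72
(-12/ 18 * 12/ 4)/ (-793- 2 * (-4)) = 2/ 785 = 0.00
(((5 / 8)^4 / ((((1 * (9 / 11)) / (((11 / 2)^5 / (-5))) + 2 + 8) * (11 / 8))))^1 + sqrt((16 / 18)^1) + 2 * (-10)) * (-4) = 76.18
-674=-674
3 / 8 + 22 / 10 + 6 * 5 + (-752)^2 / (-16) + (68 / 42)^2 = -622847297 / 17640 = -35308.80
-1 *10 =-10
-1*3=-3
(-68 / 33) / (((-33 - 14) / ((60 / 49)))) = 1360 / 25333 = 0.05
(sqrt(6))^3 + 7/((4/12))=6* sqrt(6) + 21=35.70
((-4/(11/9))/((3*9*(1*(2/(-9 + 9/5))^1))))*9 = 216/55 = 3.93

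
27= 27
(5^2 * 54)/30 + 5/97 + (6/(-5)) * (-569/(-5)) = -221908/2425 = -91.51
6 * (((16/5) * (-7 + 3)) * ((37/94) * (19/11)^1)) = -134976/2585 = -52.22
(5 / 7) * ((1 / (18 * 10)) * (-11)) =-11 / 252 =-0.04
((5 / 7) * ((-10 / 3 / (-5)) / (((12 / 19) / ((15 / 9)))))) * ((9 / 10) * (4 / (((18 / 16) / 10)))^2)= 2432000 / 1701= 1429.75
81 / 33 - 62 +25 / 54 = -35095 / 594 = -59.08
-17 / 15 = -1.13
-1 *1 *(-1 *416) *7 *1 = 2912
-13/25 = -0.52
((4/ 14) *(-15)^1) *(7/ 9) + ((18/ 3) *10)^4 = 38879990/ 3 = 12959996.67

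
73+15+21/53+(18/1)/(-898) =2103088/23797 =88.38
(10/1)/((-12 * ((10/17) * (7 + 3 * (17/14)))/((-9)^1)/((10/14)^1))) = 0.86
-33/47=-0.70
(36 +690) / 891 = 22 / 27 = 0.81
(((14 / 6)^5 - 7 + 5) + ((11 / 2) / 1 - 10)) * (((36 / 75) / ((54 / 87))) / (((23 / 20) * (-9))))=-4.68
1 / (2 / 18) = 9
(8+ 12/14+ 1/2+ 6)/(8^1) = 215/112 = 1.92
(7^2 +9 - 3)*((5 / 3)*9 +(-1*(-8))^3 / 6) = 16555 / 3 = 5518.33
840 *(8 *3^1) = 20160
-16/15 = -1.07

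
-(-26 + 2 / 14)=181 / 7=25.86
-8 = -8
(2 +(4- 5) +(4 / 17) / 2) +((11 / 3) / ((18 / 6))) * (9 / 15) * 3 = 282 / 85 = 3.32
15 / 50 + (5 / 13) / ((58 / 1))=578 / 1885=0.31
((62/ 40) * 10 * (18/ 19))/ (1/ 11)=3069/ 19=161.53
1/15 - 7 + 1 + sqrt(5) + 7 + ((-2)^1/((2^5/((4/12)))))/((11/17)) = 2731/2640 + sqrt(5) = 3.27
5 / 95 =1 / 19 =0.05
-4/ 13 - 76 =-992/ 13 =-76.31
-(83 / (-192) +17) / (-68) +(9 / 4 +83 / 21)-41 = -3157957 / 91392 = -34.55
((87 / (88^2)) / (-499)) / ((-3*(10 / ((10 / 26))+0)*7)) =29 / 703294592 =0.00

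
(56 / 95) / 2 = 28 / 95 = 0.29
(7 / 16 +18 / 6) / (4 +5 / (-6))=165 / 152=1.09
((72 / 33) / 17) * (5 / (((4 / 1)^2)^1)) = 15 / 374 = 0.04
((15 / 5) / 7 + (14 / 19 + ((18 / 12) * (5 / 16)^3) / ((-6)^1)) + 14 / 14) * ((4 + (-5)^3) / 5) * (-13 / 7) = 7396194091 / 76267520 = 96.98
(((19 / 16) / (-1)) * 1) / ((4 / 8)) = -19 / 8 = -2.38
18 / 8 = 9 / 4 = 2.25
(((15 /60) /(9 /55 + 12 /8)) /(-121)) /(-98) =5 /394548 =0.00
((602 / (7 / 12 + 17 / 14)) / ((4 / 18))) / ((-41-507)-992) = -8127 / 8305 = -0.98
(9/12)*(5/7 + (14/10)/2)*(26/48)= 1287/2240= 0.57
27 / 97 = 0.28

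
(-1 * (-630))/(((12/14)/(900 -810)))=66150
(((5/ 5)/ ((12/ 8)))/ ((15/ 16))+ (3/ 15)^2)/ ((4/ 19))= 3.57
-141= -141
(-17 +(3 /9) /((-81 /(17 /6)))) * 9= -24803 /162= -153.10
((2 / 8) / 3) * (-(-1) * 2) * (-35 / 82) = -35 / 492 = -0.07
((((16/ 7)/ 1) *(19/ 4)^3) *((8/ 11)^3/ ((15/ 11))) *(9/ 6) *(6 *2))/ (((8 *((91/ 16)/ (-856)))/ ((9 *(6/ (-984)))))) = 20291226624/ 15800785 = 1284.19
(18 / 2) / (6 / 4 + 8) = 18 / 19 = 0.95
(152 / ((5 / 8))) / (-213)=-1216 / 1065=-1.14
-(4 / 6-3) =7 / 3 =2.33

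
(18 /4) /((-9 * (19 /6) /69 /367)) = -75969 /19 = -3998.37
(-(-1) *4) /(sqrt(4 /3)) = 2 *sqrt(3) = 3.46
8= 8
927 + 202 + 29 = 1158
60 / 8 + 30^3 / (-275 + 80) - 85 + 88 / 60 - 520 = -286453 / 390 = -734.49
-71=-71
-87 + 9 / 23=-1992 / 23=-86.61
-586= -586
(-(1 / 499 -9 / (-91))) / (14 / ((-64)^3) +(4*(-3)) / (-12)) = -0.10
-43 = -43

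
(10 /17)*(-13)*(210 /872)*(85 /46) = -34125 /10028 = -3.40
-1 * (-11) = 11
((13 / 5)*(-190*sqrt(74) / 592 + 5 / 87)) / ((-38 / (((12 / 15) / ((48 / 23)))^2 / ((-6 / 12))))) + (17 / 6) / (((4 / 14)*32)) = 14808041 / 47606400- 6877*sqrt(74) / 1065600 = 0.26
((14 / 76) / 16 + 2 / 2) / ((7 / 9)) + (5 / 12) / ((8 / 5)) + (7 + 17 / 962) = 8.58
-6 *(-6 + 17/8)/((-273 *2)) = -31/728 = -0.04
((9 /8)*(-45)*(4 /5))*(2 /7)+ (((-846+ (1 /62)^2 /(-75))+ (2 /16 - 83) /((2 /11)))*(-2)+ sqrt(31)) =sqrt(31)+ 10462046653 /4036200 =2597.62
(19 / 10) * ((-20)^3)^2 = 121600000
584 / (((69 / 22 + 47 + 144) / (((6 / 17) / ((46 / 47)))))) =1811568 / 1669961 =1.08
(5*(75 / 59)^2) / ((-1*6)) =-9375 / 6962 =-1.35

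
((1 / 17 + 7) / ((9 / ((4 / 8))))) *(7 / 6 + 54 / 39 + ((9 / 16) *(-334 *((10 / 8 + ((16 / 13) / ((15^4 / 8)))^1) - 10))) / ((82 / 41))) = 3858595121 / 11934000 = 323.33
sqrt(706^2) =706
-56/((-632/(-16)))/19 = -112/1501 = -0.07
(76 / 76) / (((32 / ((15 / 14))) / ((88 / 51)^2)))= 605 / 6069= 0.10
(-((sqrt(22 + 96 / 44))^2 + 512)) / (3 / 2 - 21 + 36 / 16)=7864 / 253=31.08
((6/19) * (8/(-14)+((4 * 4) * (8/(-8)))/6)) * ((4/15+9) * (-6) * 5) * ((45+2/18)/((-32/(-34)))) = 2329918/171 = 13625.25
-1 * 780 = -780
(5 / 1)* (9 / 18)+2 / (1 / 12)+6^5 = 7802.50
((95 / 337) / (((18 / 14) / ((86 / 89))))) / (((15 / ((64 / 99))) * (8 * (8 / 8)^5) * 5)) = 91504 / 400856445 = 0.00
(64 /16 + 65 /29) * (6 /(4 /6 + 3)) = 3258 /319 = 10.21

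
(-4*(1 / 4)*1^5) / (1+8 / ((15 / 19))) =-15 / 167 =-0.09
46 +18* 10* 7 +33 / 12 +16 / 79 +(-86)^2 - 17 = 2745393 / 316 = 8687.95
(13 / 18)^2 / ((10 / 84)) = 1183 / 270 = 4.38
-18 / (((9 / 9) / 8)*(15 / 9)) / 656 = -27 / 205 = -0.13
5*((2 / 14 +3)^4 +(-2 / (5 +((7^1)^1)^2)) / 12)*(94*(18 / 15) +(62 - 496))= -60944924029 / 388962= -156686.06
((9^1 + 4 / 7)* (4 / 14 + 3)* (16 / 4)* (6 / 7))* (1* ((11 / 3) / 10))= 67804 / 1715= 39.54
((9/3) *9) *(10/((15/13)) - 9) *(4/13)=-36/13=-2.77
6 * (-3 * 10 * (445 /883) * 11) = -881100 /883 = -997.85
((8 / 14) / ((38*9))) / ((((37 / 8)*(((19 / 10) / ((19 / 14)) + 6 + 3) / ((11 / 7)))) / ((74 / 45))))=88 / 980343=0.00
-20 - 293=-313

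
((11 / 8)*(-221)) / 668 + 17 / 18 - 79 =-3776039 / 48096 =-78.51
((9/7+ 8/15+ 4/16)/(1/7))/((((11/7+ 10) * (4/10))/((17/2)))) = 103411/3888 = 26.60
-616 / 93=-6.62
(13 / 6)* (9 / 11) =39 / 22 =1.77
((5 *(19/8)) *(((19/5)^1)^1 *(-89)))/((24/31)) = -995999/192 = -5187.49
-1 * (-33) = 33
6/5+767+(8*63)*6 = 18961/5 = 3792.20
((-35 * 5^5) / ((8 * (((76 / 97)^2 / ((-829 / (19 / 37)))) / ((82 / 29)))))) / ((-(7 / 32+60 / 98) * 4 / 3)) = -190247509696453125 / 2073448264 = -91754162.86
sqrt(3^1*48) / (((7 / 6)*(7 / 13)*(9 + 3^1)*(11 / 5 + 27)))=195 / 3577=0.05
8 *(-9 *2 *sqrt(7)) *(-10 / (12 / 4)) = 480 *sqrt(7) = 1269.96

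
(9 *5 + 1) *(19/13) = 874/13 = 67.23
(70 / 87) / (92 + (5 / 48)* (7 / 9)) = 10080 / 1153591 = 0.01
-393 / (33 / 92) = -12052 / 11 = -1095.64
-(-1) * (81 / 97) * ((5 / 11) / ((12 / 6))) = 405 / 2134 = 0.19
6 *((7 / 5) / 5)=42 / 25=1.68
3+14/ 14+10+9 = 23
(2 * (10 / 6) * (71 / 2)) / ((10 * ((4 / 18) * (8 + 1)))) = 71 / 12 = 5.92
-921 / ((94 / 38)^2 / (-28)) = 9309468 / 2209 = 4214.34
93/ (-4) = -93/ 4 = -23.25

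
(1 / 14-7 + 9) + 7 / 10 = 2.77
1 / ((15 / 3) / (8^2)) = 64 / 5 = 12.80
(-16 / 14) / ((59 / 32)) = -256 / 413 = -0.62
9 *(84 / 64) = 189 / 16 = 11.81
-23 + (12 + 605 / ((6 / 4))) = 1177 / 3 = 392.33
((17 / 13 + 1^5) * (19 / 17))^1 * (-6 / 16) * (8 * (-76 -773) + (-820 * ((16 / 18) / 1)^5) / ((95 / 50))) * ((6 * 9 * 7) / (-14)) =-9861066190 / 53703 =-183622.26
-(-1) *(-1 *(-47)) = 47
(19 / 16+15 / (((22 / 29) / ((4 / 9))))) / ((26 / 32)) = 5267 / 429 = 12.28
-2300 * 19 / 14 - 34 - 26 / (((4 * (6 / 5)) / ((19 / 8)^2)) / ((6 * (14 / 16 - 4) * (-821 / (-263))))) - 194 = -1561.10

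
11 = 11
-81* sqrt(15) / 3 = -27* sqrt(15) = -104.57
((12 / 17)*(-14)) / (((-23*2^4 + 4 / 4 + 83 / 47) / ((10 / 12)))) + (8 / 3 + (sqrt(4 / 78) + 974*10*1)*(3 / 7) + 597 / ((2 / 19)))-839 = sqrt(78) / 91 + 18404140949 / 2042754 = 9009.57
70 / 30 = 7 / 3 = 2.33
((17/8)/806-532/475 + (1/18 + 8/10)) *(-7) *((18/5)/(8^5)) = 2658817/13205504000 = 0.00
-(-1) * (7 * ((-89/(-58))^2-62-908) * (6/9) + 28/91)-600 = -111852695/21866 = -5115.37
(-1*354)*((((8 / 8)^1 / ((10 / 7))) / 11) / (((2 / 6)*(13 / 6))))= -22302 / 715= -31.19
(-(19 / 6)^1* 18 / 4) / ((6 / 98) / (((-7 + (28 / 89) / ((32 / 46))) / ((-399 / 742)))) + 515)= -38339511 / 1385616908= -0.03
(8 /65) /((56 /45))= 0.10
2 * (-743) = -1486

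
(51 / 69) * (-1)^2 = 17 / 23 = 0.74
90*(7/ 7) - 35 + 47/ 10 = 597/ 10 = 59.70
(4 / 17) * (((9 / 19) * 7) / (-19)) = -0.04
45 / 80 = 9 / 16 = 0.56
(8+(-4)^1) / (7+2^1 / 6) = 6 / 11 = 0.55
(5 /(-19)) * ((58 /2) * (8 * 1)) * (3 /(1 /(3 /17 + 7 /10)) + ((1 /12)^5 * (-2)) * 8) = -100797823 /627912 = -160.53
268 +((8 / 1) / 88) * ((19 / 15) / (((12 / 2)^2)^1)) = 1591939 / 5940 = 268.00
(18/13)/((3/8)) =48/13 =3.69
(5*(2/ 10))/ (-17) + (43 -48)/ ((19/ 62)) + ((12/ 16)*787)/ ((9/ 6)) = 377.13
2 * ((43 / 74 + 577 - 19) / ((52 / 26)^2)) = 279.29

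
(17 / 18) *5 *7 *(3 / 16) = 595 / 96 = 6.20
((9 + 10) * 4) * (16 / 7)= 1216 / 7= 173.71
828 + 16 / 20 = 4144 / 5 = 828.80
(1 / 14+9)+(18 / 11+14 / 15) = 26891 / 2310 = 11.64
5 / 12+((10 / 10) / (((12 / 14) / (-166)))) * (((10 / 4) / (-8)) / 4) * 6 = 8755 / 96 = 91.20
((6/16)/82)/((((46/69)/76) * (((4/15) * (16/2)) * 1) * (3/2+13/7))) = 17955/246656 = 0.07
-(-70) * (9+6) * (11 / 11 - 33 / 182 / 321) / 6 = 486575 / 2782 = 174.90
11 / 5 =2.20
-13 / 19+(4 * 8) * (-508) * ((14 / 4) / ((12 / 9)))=-810781 / 19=-42672.68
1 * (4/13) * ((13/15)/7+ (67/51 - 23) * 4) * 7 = -618476/3315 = -186.57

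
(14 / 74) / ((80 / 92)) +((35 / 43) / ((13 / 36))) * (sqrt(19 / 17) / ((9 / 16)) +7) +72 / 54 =2240 * sqrt(323) / 9503 +21505037 / 1240980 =21.57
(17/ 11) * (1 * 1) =1.55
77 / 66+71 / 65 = 881 / 390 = 2.26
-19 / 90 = -0.21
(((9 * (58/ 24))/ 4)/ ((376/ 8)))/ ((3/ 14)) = 0.54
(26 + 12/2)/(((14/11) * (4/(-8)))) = -352/7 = -50.29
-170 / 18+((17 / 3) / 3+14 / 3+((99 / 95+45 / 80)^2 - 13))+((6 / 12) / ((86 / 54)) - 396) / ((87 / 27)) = -3529364707417 / 25929619200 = -136.11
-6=-6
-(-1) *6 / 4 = 3 / 2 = 1.50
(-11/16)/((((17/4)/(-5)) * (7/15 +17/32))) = 6600/8143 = 0.81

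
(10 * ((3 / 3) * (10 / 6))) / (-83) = -50 / 249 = -0.20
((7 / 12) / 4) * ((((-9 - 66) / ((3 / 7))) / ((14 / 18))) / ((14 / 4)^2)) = -75 / 28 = -2.68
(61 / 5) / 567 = 61 / 2835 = 0.02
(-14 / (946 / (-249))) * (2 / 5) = 3486 / 2365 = 1.47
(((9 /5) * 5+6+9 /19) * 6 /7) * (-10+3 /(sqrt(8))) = -2520 /19+189 * sqrt(2) /19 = -118.56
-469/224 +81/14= 827/224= 3.69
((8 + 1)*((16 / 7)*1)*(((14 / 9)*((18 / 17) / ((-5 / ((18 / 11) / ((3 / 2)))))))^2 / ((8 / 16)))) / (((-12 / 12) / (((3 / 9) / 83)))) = -1548288 / 72560675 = -0.02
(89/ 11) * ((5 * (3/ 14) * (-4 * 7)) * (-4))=10680/ 11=970.91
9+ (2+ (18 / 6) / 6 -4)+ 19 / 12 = 109 / 12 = 9.08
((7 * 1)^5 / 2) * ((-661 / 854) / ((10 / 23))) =-36502403 / 2440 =-14960.00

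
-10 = -10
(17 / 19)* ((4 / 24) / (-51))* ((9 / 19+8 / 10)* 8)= -484 / 16245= -0.03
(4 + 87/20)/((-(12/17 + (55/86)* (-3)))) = 122077/17730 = 6.89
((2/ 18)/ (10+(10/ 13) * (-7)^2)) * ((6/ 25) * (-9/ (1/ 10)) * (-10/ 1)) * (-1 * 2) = -156/ 155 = -1.01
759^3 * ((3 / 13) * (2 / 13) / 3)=874490958 / 169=5174502.71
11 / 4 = 2.75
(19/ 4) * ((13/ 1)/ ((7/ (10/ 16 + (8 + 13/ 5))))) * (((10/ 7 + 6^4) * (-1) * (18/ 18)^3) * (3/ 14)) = -27529.73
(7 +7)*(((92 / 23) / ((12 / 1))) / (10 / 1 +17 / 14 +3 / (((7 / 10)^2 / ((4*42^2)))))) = 0.00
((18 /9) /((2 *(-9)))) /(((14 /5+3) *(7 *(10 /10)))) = -5 /1827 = -0.00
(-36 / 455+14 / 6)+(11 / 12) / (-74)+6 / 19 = 6544731 / 2558920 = 2.56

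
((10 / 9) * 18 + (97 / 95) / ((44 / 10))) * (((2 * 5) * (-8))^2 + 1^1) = 54133257 / 418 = 129505.40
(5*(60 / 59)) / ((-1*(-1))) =300 / 59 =5.08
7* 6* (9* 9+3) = 3528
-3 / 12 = -1 / 4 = -0.25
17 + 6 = 23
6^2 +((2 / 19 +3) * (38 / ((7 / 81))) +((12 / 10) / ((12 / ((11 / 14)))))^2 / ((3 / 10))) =8240521 / 5880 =1401.45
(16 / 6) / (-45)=-0.06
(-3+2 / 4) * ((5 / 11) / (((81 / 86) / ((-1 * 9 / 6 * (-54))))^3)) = -7950700 / 11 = -722790.91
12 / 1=12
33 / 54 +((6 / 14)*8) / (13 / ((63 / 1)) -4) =-1259 / 4302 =-0.29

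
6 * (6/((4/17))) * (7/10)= 1071/10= 107.10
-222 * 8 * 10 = -17760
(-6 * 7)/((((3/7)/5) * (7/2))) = -140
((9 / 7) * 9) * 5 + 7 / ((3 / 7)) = 1558 / 21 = 74.19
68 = 68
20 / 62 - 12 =-362 / 31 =-11.68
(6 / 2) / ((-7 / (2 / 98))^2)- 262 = -30824035 / 117649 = -262.00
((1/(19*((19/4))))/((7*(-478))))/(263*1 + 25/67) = -67/5328677319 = -0.00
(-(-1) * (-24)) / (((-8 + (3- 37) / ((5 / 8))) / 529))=2645 / 13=203.46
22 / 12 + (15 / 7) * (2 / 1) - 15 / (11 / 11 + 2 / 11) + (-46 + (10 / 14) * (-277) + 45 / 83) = -11324435 / 45318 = -249.89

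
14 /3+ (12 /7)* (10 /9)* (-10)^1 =-302 /21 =-14.38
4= 4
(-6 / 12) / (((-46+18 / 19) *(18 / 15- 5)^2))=25 / 32528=0.00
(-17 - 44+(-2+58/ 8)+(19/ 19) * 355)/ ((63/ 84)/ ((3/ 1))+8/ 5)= 5985/ 37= 161.76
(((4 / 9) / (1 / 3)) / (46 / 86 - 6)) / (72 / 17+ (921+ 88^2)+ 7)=-731 / 25996170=-0.00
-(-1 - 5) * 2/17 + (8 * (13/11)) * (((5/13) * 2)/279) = 38188/52173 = 0.73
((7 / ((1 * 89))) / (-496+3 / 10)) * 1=-70 / 441173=-0.00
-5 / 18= -0.28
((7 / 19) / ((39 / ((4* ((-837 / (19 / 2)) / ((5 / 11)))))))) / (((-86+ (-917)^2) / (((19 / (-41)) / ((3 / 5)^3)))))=477400 / 25544435943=0.00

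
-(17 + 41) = -58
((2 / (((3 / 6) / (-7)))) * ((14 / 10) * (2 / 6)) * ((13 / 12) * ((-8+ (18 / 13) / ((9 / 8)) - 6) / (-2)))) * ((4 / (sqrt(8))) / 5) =-4067 * sqrt(2) / 225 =-25.56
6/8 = 3/4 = 0.75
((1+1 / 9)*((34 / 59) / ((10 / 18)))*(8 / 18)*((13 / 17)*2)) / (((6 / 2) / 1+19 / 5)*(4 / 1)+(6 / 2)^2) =2080 / 96111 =0.02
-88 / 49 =-1.80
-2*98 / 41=-196 / 41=-4.78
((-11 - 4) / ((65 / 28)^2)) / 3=-784 / 845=-0.93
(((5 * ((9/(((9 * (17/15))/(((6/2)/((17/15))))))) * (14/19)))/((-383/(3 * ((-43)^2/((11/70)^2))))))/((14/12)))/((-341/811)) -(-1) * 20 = 894486025046660/86774069833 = 10308.22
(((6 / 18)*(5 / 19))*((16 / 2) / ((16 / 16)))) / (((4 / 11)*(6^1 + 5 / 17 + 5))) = 935 / 5472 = 0.17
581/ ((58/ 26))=260.45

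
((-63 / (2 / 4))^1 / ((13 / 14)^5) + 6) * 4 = -262152264 / 371293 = -706.05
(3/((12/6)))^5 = 243/32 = 7.59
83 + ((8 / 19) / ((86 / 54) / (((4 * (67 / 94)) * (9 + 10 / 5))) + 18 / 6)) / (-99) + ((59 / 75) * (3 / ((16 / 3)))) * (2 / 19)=83.05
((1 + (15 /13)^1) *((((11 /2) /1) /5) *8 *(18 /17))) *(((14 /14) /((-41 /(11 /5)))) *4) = -975744 /226525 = -4.31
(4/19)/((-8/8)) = -4/19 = -0.21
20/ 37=0.54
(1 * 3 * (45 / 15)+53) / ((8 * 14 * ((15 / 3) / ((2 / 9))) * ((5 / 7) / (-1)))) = -0.03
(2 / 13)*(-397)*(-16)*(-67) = -851168 / 13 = -65474.46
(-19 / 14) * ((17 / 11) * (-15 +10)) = 1615 / 154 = 10.49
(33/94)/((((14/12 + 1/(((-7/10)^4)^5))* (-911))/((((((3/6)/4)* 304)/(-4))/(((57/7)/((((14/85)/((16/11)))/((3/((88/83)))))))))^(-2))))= -4823365759530667194780900/34225487408747326235837193989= -0.00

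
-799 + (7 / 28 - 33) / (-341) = -1089705 / 1364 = -798.90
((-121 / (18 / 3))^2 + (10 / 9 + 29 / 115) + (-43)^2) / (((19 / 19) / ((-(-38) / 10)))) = 177540161 / 20700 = 8576.82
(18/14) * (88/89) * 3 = 2376/623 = 3.81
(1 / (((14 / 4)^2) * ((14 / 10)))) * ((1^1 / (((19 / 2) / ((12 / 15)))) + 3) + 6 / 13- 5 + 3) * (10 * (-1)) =-76360 / 84721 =-0.90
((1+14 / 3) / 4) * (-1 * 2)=-17 / 6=-2.83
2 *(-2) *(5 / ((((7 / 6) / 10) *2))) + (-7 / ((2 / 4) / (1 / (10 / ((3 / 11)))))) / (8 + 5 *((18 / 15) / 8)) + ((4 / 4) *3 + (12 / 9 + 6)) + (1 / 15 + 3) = -139289 / 1925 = -72.36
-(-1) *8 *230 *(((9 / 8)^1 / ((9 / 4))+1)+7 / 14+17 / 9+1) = 80960 / 9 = 8995.56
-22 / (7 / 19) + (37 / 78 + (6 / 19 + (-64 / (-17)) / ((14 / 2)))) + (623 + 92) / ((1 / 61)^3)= 4088768438525 / 25194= 162291356.61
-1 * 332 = -332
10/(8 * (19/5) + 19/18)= 900/2831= 0.32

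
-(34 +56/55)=-1926/55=-35.02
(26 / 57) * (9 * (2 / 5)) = 156 / 95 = 1.64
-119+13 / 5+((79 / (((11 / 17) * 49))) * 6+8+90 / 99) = -249398 / 2695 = -92.54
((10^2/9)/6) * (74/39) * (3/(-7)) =-3700/2457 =-1.51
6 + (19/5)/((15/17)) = 773/75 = 10.31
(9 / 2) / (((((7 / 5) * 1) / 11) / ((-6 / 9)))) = -23.57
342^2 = 116964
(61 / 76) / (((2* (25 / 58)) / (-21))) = -37149 / 1900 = -19.55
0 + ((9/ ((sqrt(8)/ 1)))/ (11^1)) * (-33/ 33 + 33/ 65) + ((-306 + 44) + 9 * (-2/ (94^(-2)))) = -159310 - 72 * sqrt(2)/ 715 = -159310.14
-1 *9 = -9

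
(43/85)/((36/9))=43/340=0.13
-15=-15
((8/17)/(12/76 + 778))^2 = 23104/63174309025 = 0.00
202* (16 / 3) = 3232 / 3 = 1077.33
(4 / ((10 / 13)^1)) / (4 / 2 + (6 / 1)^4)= 13 / 3245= 0.00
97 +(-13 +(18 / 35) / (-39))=83.99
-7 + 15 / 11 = -62 / 11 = -5.64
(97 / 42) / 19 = 97 / 798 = 0.12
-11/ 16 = -0.69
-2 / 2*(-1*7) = 7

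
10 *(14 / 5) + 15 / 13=379 / 13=29.15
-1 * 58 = -58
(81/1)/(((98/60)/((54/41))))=65.32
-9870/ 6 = -1645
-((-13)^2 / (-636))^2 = -28561 / 404496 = -0.07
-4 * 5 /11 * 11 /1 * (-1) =20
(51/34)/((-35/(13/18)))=-13/420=-0.03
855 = 855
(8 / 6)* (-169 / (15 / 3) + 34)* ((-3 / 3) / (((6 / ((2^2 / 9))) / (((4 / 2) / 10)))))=-8 / 2025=-0.00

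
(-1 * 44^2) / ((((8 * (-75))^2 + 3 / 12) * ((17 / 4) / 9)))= -278784 / 24480017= -0.01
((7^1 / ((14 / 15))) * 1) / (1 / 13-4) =-65 / 34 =-1.91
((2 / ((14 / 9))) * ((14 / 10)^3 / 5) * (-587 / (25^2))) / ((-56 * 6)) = 12327 / 6250000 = 0.00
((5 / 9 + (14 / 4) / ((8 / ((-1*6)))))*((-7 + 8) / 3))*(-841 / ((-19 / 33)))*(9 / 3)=-1378399 / 456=-3022.80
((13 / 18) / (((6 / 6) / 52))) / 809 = 338 / 7281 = 0.05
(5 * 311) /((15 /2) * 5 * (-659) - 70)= -622 /9913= -0.06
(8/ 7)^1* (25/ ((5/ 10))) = 400/ 7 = 57.14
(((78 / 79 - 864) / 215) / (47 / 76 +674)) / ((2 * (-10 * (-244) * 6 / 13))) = -255151 / 96583843700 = -0.00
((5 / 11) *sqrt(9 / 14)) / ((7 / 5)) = 75 *sqrt(14) / 1078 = 0.26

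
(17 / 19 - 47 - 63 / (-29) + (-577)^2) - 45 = 183394877 / 551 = 332840.07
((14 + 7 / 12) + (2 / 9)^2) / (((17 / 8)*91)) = 9482 / 125307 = 0.08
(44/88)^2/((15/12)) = 1/5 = 0.20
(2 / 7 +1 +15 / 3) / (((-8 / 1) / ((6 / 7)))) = -0.67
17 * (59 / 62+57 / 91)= 151351 / 5642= 26.83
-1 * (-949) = 949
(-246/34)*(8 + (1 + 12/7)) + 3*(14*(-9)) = -54207/119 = -455.52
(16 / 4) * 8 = 32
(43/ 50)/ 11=43/ 550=0.08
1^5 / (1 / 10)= 10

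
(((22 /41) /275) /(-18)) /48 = -1 /442800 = -0.00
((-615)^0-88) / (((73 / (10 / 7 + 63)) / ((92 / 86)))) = -1804902 / 21973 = -82.14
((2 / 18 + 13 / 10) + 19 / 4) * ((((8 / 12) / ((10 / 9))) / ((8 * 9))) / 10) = 0.01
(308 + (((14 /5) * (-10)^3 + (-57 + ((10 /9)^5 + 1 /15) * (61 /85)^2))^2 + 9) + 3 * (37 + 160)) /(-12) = -9280555864881262699084156 /13650924372933796875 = -679848.16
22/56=11/28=0.39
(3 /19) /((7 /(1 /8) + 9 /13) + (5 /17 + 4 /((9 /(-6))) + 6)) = 1989 /759848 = 0.00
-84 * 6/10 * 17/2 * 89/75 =-63546/125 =-508.37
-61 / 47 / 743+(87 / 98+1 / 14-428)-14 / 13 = -9523379688 / 22244677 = -428.12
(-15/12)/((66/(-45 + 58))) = -65/264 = -0.25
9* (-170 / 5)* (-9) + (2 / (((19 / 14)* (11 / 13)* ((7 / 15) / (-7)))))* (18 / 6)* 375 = -5566914 / 209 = -26635.95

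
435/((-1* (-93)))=4.68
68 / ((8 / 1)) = 17 / 2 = 8.50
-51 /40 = -1.28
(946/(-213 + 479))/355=473/47215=0.01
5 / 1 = 5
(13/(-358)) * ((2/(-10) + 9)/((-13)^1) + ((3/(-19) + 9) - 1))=-8849/34010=-0.26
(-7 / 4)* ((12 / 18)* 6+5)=-63 / 4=-15.75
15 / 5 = 3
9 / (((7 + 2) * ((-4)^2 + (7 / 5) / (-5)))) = 25 / 393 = 0.06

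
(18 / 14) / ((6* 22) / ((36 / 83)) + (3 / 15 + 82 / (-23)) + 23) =3105 / 782383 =0.00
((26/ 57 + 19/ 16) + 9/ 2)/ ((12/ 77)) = 431431/ 10944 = 39.42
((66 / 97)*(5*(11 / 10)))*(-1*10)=-37.42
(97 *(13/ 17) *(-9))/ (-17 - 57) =11349/ 1258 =9.02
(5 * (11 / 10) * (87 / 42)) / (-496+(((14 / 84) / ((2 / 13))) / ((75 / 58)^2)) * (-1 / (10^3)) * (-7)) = -1345781250 / 58589464283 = -0.02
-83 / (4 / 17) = -1411 / 4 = -352.75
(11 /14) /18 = 11 /252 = 0.04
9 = 9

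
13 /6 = 2.17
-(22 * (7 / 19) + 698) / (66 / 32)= -71552 / 209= -342.35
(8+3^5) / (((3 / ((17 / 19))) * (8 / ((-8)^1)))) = -4267 / 57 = -74.86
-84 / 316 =-21 / 79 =-0.27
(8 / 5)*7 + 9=101 / 5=20.20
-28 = -28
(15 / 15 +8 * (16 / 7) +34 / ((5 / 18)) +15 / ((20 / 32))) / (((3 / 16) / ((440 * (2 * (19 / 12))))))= 25855808 / 21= 1231228.95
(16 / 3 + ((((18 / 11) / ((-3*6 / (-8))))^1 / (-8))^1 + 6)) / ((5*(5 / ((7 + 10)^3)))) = 1822723 / 825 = 2209.36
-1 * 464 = -464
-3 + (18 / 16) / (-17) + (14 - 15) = -553 / 136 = -4.07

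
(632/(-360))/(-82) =79/3690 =0.02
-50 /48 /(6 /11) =-275 /144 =-1.91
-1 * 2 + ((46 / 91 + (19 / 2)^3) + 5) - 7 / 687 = 430552231 / 500136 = 860.87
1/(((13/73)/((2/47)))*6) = 73/1833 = 0.04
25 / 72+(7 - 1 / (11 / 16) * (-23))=32315 / 792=40.80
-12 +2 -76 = -86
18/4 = 4.50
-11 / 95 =-0.12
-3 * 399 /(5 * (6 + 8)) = -171 /10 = -17.10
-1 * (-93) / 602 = 93 / 602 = 0.15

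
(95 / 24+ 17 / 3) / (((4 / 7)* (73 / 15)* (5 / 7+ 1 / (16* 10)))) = 94325 / 19637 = 4.80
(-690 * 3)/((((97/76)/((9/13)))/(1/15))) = -94392/1261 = -74.85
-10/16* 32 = -20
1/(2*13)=1/26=0.04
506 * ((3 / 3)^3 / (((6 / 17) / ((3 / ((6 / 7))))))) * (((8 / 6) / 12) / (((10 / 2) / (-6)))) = -30107 / 45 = -669.04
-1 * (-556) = 556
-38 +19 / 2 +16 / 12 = -163 / 6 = -27.17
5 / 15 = 1 / 3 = 0.33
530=530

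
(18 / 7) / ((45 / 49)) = 14 / 5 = 2.80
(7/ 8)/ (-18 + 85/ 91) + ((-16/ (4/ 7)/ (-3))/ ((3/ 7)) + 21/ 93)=76093213/ 3466296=21.95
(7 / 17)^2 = 49 / 289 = 0.17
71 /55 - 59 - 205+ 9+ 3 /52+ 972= 2054477 /2860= 718.35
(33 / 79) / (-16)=-33 / 1264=-0.03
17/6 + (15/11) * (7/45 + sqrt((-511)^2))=15397/22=699.86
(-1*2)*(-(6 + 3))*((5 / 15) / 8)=3 / 4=0.75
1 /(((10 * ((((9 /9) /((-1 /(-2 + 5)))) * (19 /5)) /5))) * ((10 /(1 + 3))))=-1 /57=-0.02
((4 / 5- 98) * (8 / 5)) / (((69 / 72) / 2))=-186624 / 575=-324.56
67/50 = 1.34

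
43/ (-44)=-43/ 44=-0.98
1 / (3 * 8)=1 / 24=0.04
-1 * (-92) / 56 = 23 / 14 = 1.64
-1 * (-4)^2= -16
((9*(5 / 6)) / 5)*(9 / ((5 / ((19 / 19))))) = 27 / 10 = 2.70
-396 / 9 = -44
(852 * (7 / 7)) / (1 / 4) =3408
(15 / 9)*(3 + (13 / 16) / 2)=545 / 96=5.68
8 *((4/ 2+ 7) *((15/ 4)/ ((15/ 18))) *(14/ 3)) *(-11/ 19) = -16632/ 19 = -875.37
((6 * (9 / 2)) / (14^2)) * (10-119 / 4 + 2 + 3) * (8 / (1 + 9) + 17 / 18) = -3.54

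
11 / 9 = 1.22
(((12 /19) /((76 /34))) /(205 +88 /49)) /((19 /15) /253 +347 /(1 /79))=9483705 /190275851676301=0.00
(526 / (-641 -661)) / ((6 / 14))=-263 / 279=-0.94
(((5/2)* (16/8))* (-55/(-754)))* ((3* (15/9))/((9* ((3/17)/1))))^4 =14355171875/400706514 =35.82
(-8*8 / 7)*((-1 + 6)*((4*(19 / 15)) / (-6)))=2432 / 63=38.60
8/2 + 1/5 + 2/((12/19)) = 221/30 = 7.37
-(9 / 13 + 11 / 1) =-152 / 13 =-11.69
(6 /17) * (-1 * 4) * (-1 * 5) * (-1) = -120 /17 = -7.06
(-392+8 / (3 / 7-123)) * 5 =-840980 / 429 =-1960.33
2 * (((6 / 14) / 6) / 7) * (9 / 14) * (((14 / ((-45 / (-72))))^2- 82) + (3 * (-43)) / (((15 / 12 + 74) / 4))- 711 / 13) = 4.70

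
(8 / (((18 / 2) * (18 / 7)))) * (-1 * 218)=-6104 / 81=-75.36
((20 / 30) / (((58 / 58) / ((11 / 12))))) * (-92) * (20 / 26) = -5060 / 117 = -43.25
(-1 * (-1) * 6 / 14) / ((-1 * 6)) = -1 / 14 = -0.07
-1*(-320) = 320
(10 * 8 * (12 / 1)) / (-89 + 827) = 160 / 123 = 1.30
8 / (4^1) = 2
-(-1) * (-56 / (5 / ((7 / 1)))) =-392 / 5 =-78.40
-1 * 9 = -9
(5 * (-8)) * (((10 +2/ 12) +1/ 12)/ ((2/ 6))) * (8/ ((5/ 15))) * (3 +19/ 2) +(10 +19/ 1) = -368971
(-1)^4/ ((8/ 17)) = 17/ 8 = 2.12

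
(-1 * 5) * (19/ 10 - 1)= -9/ 2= -4.50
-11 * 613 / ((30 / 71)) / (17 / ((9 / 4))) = -1436259 / 680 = -2112.15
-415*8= -3320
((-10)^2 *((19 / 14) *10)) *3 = 28500 / 7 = 4071.43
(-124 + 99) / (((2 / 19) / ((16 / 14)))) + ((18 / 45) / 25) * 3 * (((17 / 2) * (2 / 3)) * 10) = -47024 / 175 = -268.71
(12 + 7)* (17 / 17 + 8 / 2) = 95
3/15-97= -484/5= -96.80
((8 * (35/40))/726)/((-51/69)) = -161/12342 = -0.01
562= 562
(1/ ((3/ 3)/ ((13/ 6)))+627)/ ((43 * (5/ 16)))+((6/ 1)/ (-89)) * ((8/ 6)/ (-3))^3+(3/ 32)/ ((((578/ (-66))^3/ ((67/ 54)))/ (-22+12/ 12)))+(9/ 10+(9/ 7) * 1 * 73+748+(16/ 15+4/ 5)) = 44823497612781756541/ 50281275082772160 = 891.46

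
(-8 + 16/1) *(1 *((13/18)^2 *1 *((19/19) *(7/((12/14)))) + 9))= 25777/243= 106.08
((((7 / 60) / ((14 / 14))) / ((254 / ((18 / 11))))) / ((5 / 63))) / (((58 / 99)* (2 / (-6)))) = -35721 / 736600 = -0.05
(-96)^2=9216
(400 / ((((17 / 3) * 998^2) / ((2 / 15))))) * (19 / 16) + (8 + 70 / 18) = 905866493 / 76194306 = 11.89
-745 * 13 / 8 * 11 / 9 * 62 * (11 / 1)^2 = -399612785 / 36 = -11100355.14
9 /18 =1 /2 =0.50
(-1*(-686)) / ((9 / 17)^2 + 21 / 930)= 2265.09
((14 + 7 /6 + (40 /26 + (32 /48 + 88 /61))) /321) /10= 89519 /15273180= 0.01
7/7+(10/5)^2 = 5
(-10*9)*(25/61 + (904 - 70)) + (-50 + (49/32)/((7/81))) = -75129.17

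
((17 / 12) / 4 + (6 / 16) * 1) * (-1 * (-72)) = 105 / 2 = 52.50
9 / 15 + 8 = 43 / 5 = 8.60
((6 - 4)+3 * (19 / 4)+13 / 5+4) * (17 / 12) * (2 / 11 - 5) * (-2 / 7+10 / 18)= -6999869 / 166320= -42.09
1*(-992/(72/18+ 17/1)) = -992/21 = -47.24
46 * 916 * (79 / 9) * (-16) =-53259904 / 9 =-5917767.11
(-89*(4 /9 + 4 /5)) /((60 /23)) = -42.46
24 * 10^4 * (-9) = -2160000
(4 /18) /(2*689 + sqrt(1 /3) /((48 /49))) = 2116608 /13125083807 - 1568*sqrt(3) /39375251421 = 0.00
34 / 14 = 2.43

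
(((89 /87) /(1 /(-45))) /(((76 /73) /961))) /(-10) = 18730851 /4408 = 4249.29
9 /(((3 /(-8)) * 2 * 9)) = -4 /3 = -1.33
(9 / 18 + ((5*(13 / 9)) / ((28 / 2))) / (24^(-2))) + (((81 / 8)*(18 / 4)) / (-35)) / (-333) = 6167241 / 20720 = 297.65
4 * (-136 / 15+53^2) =167996 / 15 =11199.73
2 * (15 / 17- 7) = -208 / 17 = -12.24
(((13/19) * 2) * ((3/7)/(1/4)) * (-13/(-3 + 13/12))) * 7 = 111.38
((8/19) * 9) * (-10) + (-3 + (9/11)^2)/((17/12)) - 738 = -30388590/39083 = -777.54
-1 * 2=-2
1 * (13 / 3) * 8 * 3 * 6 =624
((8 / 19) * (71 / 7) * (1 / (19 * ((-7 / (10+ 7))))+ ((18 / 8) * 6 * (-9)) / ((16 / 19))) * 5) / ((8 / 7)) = -218184775 / 80864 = -2698.17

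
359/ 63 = 5.70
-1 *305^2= -93025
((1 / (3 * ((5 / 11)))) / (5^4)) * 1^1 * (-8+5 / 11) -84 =-787583 / 9375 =-84.01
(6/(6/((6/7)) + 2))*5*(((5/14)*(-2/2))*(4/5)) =-20/21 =-0.95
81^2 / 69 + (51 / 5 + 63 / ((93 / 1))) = 377763 / 3565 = 105.96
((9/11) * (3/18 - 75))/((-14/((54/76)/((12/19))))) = 12123/2464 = 4.92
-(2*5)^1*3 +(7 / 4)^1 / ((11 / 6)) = -639 / 22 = -29.05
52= 52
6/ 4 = 3/ 2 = 1.50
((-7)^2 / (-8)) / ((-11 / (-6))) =-3.34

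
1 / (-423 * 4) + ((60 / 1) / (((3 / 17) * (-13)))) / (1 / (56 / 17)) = -1895053 / 21996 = -86.15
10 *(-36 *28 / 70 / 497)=-144 / 497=-0.29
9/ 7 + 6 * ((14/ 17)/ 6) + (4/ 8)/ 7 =519/ 238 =2.18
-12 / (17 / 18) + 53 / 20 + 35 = 8481 / 340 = 24.94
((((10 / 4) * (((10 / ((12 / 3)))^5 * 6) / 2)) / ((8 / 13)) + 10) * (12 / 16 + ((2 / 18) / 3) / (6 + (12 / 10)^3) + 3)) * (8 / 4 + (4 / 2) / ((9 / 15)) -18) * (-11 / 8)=3593547886225 / 45785088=78487.30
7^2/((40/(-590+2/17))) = -122843/170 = -722.61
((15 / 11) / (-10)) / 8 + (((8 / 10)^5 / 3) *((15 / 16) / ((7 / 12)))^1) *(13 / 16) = 96699 / 770000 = 0.13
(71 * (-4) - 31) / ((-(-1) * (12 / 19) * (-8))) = 1995 / 32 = 62.34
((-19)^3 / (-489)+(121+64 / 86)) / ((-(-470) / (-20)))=-5709704 / 988269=-5.78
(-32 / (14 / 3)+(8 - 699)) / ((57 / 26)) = -127010 / 399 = -318.32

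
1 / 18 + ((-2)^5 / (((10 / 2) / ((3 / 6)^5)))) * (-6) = 113 / 90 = 1.26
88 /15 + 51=853 /15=56.87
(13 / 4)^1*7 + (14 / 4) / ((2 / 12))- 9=139 / 4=34.75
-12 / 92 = -3 / 23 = -0.13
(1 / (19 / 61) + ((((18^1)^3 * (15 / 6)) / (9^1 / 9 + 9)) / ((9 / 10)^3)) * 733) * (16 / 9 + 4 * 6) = 2154047384 / 57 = 37790304.98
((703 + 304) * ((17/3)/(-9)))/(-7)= 17119/189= 90.58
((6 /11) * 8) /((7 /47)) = 2256 /77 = 29.30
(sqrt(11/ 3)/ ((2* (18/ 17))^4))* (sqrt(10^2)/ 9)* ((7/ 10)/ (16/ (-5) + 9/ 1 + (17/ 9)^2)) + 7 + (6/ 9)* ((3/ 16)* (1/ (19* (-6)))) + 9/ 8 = 8.13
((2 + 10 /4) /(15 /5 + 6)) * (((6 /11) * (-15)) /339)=-15 /1243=-0.01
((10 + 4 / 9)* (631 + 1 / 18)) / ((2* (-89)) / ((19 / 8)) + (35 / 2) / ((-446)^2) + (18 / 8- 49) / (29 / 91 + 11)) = -259781675530345 / 3116801657934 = -83.35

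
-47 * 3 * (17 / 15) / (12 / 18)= -2397 / 10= -239.70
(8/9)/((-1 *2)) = -0.44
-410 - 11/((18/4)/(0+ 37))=-4504/9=-500.44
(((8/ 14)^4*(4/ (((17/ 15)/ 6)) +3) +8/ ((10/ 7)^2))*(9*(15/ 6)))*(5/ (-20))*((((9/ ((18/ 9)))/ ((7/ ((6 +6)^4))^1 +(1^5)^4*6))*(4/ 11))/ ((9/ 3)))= -928053065088/ 279321547505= -3.32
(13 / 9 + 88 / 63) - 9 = -388 / 63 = -6.16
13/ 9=1.44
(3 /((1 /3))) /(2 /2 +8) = 1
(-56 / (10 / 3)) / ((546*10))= -1 / 325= -0.00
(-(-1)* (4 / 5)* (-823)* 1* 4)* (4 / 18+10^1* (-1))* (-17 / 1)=-19699328 / 45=-437762.84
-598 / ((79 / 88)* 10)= -26312 / 395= -66.61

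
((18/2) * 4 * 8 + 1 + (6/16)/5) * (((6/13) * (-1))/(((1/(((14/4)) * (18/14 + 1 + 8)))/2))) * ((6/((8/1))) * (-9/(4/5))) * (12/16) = 25288281/416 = 60789.14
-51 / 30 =-1.70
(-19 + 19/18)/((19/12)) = -34/3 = -11.33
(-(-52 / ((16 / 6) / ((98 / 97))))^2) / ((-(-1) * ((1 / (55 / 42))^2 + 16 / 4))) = -11047061025 / 130446376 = -84.69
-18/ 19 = -0.95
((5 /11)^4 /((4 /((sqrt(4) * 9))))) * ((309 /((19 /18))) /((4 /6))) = 46929375 /556358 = 84.35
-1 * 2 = -2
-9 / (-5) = 9 / 5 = 1.80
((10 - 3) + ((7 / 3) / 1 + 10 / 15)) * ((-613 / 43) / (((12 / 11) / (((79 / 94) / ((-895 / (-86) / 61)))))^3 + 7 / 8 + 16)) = -2701258849756038377168 / 319961248246504130481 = -8.44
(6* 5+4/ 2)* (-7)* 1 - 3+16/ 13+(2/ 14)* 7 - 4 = -2974/ 13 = -228.77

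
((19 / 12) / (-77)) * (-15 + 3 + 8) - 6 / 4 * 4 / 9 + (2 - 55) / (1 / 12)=-49017 / 77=-636.58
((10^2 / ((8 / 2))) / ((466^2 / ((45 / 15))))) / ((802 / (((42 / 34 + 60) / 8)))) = 78075 / 23685639232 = 0.00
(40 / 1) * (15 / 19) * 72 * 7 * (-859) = -259761600 / 19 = -13671663.16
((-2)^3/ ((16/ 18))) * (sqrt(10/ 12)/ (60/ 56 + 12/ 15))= -105 * sqrt(30)/ 131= -4.39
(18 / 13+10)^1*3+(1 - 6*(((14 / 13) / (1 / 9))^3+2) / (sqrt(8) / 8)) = 457 / 13 - 24057240*sqrt(2) / 2197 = -15450.54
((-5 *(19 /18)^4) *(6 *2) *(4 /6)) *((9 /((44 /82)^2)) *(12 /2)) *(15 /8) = -5476740025 /313632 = -17462.31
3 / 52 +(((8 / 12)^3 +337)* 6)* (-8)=-7576997 / 468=-16190.16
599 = 599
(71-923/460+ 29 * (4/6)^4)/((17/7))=19488959/633420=30.77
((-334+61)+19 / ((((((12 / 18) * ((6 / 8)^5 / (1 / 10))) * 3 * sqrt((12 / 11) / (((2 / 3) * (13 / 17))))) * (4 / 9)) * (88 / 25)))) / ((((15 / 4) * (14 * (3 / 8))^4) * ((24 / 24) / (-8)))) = 106496 / 138915 - 622592 * sqrt(4862) / 8837411121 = 0.76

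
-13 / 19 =-0.68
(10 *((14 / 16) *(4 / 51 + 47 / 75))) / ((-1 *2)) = -6293 / 2040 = -3.08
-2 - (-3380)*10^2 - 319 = 337679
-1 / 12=-0.08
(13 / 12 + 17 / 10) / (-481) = -0.01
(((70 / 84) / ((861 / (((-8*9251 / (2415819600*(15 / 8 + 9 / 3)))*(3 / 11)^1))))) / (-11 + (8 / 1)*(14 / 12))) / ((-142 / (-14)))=1682 / 17141598960525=0.00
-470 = -470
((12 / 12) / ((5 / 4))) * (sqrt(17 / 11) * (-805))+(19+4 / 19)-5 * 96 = -644 * sqrt(187) / 11-8755 / 19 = -1261.39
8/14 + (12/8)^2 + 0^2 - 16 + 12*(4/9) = -659/84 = -7.85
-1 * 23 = -23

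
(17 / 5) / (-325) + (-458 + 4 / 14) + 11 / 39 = -15610232 / 34125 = -457.44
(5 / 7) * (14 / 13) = 10 / 13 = 0.77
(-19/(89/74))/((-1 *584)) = 0.03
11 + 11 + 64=86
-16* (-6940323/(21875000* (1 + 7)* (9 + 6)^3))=0.00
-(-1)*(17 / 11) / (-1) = -1.55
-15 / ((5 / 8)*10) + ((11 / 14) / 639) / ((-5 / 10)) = -53731 / 22365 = -2.40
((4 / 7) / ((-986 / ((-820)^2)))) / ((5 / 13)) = -3496480 / 3451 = -1013.18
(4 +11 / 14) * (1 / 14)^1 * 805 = 7705 / 28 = 275.18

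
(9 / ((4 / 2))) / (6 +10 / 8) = 18 / 29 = 0.62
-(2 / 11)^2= -4 / 121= -0.03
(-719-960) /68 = -1679 /68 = -24.69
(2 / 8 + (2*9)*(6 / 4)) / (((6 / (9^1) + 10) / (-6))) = -981 / 64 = -15.33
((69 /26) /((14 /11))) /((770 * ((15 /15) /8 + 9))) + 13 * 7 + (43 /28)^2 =347301889 /3720080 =93.36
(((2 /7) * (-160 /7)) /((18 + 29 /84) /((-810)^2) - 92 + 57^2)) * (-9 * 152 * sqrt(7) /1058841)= 20155392000 * sqrt(7) /7541480088015377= 0.00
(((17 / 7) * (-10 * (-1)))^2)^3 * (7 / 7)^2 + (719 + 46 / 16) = 205166673.14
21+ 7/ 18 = 385/ 18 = 21.39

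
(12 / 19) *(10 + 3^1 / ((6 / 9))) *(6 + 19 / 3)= 2146 / 19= 112.95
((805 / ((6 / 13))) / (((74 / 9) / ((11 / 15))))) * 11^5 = 3707877173 / 148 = 25053224.14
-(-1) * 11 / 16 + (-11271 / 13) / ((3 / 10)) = -46229 / 16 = -2889.31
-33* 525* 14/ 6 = -40425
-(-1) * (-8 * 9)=-72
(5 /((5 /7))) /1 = 7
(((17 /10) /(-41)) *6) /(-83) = 51 /17015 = 0.00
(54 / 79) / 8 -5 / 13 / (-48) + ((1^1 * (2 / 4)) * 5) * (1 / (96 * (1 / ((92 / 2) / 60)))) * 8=0.25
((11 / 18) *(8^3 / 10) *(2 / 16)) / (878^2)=44 / 8672445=0.00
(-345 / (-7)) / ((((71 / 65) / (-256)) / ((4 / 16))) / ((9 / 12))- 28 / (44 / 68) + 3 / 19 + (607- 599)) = -224967600 / 160387633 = -1.40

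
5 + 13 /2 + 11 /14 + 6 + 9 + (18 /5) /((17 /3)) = 27.92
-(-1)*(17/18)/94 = 17/1692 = 0.01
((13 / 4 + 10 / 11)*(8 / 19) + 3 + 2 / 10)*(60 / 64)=7761 / 1672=4.64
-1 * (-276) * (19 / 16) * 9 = 11799 / 4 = 2949.75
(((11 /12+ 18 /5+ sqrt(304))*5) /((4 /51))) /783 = 4607 /12528+ 85*sqrt(19) /261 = 1.79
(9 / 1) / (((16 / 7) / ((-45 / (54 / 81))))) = -8505 / 32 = -265.78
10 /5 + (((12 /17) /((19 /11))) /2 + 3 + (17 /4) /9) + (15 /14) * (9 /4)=1316543 /162792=8.09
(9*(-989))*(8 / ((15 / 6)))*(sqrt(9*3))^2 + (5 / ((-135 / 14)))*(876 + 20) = -103883984 / 135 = -769510.99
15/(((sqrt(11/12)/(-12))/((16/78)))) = -960*sqrt(33)/143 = -38.56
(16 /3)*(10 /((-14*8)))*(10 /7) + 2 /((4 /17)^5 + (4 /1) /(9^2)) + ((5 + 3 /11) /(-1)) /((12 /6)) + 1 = 2275008929 /60504906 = 37.60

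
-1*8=-8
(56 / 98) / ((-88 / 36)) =-18 / 77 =-0.23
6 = 6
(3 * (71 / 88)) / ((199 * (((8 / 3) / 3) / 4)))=1917 / 35024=0.05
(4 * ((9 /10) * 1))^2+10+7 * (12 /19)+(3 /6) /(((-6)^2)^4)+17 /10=46402751707 /1595635200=29.08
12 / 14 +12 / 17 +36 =4470 / 119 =37.56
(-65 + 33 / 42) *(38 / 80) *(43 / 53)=-734483 / 29680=-24.75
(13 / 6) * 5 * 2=65 / 3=21.67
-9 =-9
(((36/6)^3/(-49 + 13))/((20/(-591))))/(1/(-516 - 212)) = -645372/5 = -129074.40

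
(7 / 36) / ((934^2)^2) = 0.00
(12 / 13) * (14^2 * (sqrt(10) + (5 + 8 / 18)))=1557.15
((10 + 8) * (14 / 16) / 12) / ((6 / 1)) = 7 / 32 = 0.22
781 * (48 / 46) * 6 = 112464 / 23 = 4889.74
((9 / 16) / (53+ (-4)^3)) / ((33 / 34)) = -51 / 968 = -0.05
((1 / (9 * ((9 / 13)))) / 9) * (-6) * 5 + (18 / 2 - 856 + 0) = -205951 / 243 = -847.53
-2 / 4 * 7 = -7 / 2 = -3.50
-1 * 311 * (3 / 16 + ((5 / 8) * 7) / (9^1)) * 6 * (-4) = 30167 / 6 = 5027.83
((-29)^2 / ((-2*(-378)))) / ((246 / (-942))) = -132037 / 30996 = -4.26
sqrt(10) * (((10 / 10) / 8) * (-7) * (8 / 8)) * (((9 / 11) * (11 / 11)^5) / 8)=-63 * sqrt(10) / 704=-0.28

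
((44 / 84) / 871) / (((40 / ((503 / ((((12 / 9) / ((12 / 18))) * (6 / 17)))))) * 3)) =94061 / 26339040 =0.00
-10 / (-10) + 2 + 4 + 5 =12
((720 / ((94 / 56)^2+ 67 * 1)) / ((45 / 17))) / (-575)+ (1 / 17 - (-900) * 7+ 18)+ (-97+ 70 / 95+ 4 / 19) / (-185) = 2376686883498802 / 376143085025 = 6318.57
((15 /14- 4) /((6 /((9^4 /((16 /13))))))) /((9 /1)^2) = -14391 /448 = -32.12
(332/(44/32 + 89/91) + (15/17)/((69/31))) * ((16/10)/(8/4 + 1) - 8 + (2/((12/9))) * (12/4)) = -8434409939/20093490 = -419.76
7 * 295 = 2065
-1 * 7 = -7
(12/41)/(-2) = -6/41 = -0.15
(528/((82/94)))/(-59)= -24816/2419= -10.26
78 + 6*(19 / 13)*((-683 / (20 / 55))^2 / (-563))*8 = -3216803751 / 7319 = -439514.11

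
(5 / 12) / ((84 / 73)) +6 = 6413 / 1008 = 6.36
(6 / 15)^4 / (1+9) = 8 / 3125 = 0.00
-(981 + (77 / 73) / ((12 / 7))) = -981.62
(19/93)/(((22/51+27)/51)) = 16473/43369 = 0.38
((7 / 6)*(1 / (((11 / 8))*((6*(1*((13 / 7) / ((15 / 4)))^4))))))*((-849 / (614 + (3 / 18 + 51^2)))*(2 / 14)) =-34398826875 / 387883056704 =-0.09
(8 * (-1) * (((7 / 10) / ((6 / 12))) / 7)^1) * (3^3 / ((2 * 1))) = -21.60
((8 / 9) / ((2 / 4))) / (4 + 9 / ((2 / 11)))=32 / 963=0.03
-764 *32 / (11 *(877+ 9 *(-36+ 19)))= -6112 / 1991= -3.07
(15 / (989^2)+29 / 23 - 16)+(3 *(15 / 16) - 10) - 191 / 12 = -1776734813 / 46949808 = -37.84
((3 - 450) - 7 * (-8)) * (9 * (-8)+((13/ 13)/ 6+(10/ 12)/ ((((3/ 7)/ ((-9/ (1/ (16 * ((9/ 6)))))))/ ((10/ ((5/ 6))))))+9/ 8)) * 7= 335712209/ 24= 13988008.71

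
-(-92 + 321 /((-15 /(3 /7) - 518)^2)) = 28134107 /305809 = 92.00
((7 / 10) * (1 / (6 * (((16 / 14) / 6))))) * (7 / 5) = 343 / 400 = 0.86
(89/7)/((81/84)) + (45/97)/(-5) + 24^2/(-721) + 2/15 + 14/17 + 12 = 4052821757/160505415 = 25.25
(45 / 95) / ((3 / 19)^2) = 19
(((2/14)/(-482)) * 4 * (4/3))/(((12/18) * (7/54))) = -216/11809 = -0.02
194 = 194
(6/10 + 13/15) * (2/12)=11/45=0.24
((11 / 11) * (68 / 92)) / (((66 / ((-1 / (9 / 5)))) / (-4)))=170 / 6831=0.02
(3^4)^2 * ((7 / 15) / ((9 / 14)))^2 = 86436 / 25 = 3457.44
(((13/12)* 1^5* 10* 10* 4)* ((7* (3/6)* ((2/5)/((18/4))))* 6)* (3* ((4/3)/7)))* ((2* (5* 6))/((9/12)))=332800/9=36977.78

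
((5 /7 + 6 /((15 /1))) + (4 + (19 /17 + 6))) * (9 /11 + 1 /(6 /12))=225618 /6545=34.47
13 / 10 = 1.30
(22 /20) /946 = 1 /860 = 0.00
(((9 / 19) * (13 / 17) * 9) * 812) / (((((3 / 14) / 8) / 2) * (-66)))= -10640448 / 3553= -2994.78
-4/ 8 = -1/ 2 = -0.50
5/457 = 0.01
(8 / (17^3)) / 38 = 4 / 93347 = 0.00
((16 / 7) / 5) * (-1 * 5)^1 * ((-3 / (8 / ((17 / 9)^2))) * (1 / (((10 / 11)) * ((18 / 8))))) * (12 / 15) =1.20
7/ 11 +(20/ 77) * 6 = 2.19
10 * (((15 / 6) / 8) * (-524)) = -3275 / 2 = -1637.50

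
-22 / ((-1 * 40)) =11 / 20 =0.55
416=416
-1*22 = -22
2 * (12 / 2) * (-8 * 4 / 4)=-96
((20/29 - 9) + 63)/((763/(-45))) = -71370/22127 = -3.23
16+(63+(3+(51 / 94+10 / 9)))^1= 70771 / 846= 83.65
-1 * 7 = -7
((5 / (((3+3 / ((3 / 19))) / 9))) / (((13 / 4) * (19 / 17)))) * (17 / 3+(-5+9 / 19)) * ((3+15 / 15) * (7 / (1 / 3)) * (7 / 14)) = 107100 / 3971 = 26.97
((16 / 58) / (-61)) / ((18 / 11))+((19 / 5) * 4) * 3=3629768 / 79605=45.60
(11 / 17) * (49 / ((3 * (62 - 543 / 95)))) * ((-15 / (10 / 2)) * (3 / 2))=-153615 / 181798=-0.84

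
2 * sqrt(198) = 6 * sqrt(22) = 28.14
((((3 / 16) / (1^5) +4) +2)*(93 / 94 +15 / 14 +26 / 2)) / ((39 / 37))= 88.41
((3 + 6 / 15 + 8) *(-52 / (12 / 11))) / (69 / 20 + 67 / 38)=-206492 / 1981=-104.24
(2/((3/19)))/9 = 38/27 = 1.41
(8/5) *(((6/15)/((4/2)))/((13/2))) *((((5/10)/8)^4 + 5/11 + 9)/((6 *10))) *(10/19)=1363151/333864960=0.00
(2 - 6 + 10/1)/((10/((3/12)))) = 3/20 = 0.15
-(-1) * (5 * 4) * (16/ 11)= 320/ 11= 29.09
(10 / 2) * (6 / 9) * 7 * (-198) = -4620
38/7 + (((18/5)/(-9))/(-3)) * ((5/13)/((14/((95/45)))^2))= 5.43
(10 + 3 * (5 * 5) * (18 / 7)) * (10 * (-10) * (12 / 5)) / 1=-340800 / 7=-48685.71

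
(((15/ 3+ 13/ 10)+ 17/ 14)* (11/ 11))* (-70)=-526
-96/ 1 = -96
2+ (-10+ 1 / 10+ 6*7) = 34.10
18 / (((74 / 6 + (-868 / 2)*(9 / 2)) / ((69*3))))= -5589 / 2911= -1.92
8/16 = 1/2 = 0.50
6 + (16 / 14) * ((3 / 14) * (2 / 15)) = 1478 / 245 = 6.03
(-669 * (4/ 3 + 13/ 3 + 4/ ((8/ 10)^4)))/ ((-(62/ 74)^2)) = 904565381/ 61504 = 14707.42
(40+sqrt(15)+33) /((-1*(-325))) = sqrt(15) /325+73 /325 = 0.24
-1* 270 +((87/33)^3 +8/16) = -668631/2662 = -251.18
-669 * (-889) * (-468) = -278338788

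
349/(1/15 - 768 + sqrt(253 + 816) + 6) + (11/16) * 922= 165171505279/260763032 - 78525 * sqrt(1069)/130381516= 633.40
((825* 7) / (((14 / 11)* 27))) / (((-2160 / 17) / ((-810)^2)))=-6942375 / 8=-867796.88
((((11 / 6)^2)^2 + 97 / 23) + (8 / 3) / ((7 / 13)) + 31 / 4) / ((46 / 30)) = 29438065 / 1599696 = 18.40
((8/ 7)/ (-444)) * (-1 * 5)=10/ 777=0.01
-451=-451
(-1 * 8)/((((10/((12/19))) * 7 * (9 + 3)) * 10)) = -2/3325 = -0.00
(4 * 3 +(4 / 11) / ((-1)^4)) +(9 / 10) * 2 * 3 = 977 / 55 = 17.76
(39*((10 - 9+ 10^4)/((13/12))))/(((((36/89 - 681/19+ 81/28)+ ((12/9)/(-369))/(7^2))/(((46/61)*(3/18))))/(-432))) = 437505539251947264/728381838497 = 600654.10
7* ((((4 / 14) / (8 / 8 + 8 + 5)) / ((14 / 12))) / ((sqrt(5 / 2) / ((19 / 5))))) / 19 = 6* sqrt(10) / 1225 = 0.02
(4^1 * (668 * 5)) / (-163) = -13360 / 163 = -81.96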